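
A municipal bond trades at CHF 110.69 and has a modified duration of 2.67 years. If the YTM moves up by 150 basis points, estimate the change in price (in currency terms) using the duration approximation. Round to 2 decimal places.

Duration approximation: ΔP/P ≈ -D_mod · Δy = -2.67 × (+0.015) = -0.040050.
ΔP ≈ 110.69 × (-0.040050) = -4.4331345.

-CHF 4.43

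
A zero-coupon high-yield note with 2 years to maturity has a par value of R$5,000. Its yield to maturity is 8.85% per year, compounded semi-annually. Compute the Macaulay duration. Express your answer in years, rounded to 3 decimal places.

2.000 years

A zero-coupon bond has a single cash flow at maturity, so its Macaulay duration equals its maturity: 2 years.
(Equivalently: 4 semi-annual periods ÷ 2 = 2 years.)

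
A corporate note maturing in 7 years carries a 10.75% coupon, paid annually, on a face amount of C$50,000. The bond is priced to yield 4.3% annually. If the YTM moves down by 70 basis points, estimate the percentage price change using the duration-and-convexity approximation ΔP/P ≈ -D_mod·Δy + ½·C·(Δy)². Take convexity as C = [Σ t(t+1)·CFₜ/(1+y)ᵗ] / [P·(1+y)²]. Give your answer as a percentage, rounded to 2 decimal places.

With y = 0.043:
  t   CF        PV=CF/(1+0.043)^t    t·PV        t(t+1)·PV
  1     5,375.00     5,153.4036     5,153.4036      10,306.8073
  2     5,375.00     4,940.9431     9,881.8862      29,645.6585
  3     5,375.00     4,737.2417    14,211.7251      56,846.9004
  4     5,375.00     4,541.9383    18,167.7534      90,838.7670
  5     5,375.00     4,354.6868    21,773.4341     130,640.6045
  6     5,375.00     4,175.1551    25,050.9309     175,356.5161
  7    55,375.00    41,240.4675   288,683.2728   2,309,466.1825
  Σ                 69,143.8363   382,922.4061   2,803,101.4362
P = 69,143.8363; D_Mac = 5.53806 yrs; D_mod = 5.30974 yrs; C = 37.26634.
Duration effect: -5.30974 × (-0.007) = +0.037168
Convexity effect: 0.5 × 37.26634 × (-0.007)² = +0.0009130
ΔP/P ≈ +0.037168 + 0.0009130 = +0.038081 = +3.8081%.

+3.81%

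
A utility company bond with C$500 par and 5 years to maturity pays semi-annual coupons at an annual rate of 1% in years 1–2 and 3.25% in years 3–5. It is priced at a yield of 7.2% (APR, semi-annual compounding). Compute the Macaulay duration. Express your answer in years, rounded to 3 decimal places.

Periodic yield y = 0.036. Discount each cash flow and weight by its period:
  t   CF        PV=CF/(1+0.036)^t    t·PV
  1        2.500         2.4131         2.4131
  2        2.500         2.3293         4.6585
  3        2.500         2.2483         6.7450
  4        2.500         2.1702         8.6808
  5        8.125         6.8081        34.0404
  6        8.125         6.5715        39.4290
  7        8.125         6.3432        44.4021
  8        8.125         6.1227        48.9819
  9        8.125         5.9100        53.1898
  10     508.125       356.7574     3,567.5742
  Σ                    397.6738     3,810.1148
Price P = Σ PV = 397.6738.
Macaulay duration = Σ(t·PV) / P = 3,810.1148 / 397.6738 = 9.58101 half-year periods.
In years: 9.58101 / 2 = 4.79050 years.

4.791 years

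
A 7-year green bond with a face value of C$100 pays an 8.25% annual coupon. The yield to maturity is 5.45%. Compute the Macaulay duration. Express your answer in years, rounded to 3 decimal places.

Periodic yield y = 0.0545. Discount each cash flow and weight by its year:
  t   CF        PV=CF/(1+0.0545)^t    t·PV
  1         8.25         7.8236         7.8236
  2         8.25         7.4193        14.8385
  3         8.25         7.0358        21.1074
  4         8.25         6.6722        26.6887
  5         8.25         6.3273        31.6367
  6         8.25         6.0003        36.0019
  7       108.25        74.6624       522.6366
  Σ                    115.9409       660.7335
Price P = Σ PV = 115.9409.
Macaulay duration = Σ(t·PV) / P = 660.7335 / 115.9409 = 5.69888 years.

5.699 years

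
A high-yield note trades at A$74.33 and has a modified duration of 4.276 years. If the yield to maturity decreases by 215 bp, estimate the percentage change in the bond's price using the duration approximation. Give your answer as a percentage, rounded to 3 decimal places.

+9.193%

Duration approximation: ΔP/P ≈ -D_mod · Δy = -4.276 × (-0.0215) = +0.091934.
As a percentage: +9.1934%.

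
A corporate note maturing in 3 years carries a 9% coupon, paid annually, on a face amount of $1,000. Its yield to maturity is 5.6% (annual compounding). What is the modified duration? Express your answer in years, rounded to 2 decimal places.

2.62 years

Periodic yield y = 0.056. First find Macaulay duration:
  t   CF        PV=CF/(1+0.056)^t    t·PV
  1        90.00        85.2273        85.2273
  2        90.00        80.7076       161.4153
  3     1,090.00       925.6243     2,776.8729
  Σ                  1,091.5592     3,023.5154
P = 1,091.5592; Macaulay duration = 3,023.5154 / 1,091.5592 = 2.76991 years.
Modified duration = D_Mac / (1 + y) = 2.76991 / 1.056 = 2.62302 years.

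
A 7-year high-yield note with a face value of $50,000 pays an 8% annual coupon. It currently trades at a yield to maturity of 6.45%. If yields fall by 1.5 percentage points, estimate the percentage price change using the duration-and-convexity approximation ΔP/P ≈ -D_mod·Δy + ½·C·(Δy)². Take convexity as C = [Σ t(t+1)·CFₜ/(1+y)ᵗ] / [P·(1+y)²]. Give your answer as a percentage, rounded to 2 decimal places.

With y = 0.0645:
  t   CF        PV=CF/(1+0.0645)^t    t·PV        t(t+1)·PV
  1     4,000.00     3,757.6327     3,757.6327       7,515.2654
  2     4,000.00     3,529.9509     7,059.9017      21,179.7052
  3     4,000.00     3,316.0647     9,948.1941      39,792.7763
  4     4,000.00     3,115.1383    12,460.5531      62,302.7654
  5     4,000.00     2,926.3864    14,631.9318      87,791.5905
  6     4,000.00     2,749.0713    16,494.4275     115,460.9927
  7    54,000.00    34,863.7501   244,046.2504   1,952,370.0032
  Σ                 54,257.9942   308,398.8912   2,286,413.0986
P = 54,257.9942; D_Mac = 5.68393 yrs; D_mod = 5.33953 yrs; C = 37.18773.
Duration effect: -5.33953 × (-0.015) = +0.080093
Convexity effect: 0.5 × 37.18773 × (-0.015)² = +0.0041836
ΔP/P ≈ +0.080093 + 0.0041836 = +0.084277 = +8.4277%.

+8.43%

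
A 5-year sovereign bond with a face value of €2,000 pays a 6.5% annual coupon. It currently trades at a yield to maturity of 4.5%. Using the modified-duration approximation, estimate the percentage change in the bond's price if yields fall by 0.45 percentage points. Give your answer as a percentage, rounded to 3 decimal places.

Periodic yield y = 0.045. Modified duration first:
  t   CF        PV=CF/(1+0.045)^t    t·PV
  1       130.00       124.4019       124.4019
  2       130.00       119.0449       238.0898
  3       130.00       113.9186       341.7557
  4       130.00       109.0130       436.0519
  5     2,130.00     1,709.2207     8,546.1036
  Σ                  2,175.5991     9,686.4029
P = 2,175.5991; D_Mac = 4.45229 yrs; D_mod = 4.45229/(1+0.045) = 4.26057 yrs.
ΔP/P ≈ -D_mod · Δy = -4.26057 × (-0.0045) = +0.019173 = +1.9173%.

+1.917%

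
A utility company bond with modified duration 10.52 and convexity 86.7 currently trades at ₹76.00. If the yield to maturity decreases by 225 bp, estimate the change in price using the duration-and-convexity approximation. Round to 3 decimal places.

+₹19.657

Duration effect: -D_mod·Δy = -10.52 × (-0.0225) = +0.236700
Convexity effect: ½·C·(Δy)² = 0.5 × 86.7 × (-0.0225)² = +0.0219459375
ΔP/P ≈ +0.236700 + 0.0219459375 = +0.2586459375
ΔP ≈ 76.00 × (+0.2586459375) = +19.65709125.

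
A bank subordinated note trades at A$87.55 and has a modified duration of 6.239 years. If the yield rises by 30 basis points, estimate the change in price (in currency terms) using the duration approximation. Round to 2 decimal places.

-A$1.64

Duration approximation: ΔP/P ≈ -D_mod · Δy = -6.239 × (+0.003) = -0.018717.
ΔP ≈ 87.55 × (-0.018717) = -1.63867335.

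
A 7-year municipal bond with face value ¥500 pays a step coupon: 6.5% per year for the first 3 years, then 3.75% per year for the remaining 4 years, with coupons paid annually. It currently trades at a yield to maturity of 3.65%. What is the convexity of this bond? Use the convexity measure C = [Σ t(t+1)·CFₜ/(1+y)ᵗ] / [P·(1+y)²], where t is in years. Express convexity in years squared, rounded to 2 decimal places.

42.34

With y = 0.0365:
  t   CF        PV=CF/(1+0.0365)^t    t·PV        t(t+1)·PV
  1        32.50        31.3555        31.3555          62.7110
  2        32.50        30.2513        60.5027         181.5081
  3        32.50        29.1861        87.5582         350.2327
  4        18.75        16.2452        64.9806         324.9032
  5        18.75        15.6731        78.3655         470.1928
  6        18.75        15.1212        90.7270         635.0892
  7       518.75       403.6203     2,825.3419      22,602.7349
  Σ                    541.4526     3,238.8314      24,627.3720
P = 541.4526.
Convexity = Σ t(t+1)·PV / [P·(1+y)²] = 24,627.3720 / (541.4526 × 1.074332) = 42.33689.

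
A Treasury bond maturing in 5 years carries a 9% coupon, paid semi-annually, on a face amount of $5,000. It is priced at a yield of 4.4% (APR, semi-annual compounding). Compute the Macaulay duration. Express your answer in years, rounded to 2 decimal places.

Periodic yield y = 0.022. Discount each cash flow and weight by its period:
  t   CF        PV=CF/(1+0.022)^t    t·PV
  1       225.00       220.1566       220.1566
  2       225.00       215.4174       430.8347
  3       225.00       210.7802       632.3406
  4       225.00       206.2429       824.9715
  5       225.00       201.8032     1,009.0160
  6       225.00       197.4591     1,184.7546
  7       225.00       193.2085     1,352.4596
  8       225.00       189.0494     1,512.3954
  9       225.00       184.9799     1,664.8188
  10    5,225.00     4,203.1737    42,031.7369
  Σ                  6,022.2708    50,863.4845
Price P = Σ PV = 6,022.2708.
Macaulay duration = Σ(t·PV) / P = 50,863.4845 / 6,022.2708 = 8.44590 half-year periods.
In years: 8.44590 / 2 = 4.22295 years.

4.22 years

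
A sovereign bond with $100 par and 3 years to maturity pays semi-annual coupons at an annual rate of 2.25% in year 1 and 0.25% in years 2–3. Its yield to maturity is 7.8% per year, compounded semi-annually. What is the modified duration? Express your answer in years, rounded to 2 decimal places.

Periodic yield y = 0.039. First find Macaulay duration:
  t   CF        PV=CF/(1+0.039)^t    t·PV
  1        1.125         1.0828         1.0828
  2        1.125         1.0421         2.0843
  3        0.125         0.1114         0.3343
  4        0.125         0.1073         0.4290
  5        0.125         0.1032         0.5162
  6      100.125        79.5883       477.5298
  Σ                     82.0351       481.9764
P = 82.0351; Macaulay duration = 481.9764 / 82.0351 = 5.87524 half-year periods = 2.93762 years.
Modified duration = D_Mac / (1 + y) = 2.93762 / 1.039 = 2.82735 years.

2.83 years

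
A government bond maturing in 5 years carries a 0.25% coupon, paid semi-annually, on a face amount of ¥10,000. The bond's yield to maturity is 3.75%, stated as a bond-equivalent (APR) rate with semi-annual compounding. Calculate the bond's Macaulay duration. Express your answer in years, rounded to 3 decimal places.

Periodic yield y = 0.01875. Discount each cash flow and weight by its period:
  t   CF        PV=CF/(1+0.01875)^t    t·PV
  1        12.50        12.2699        12.2699
  2        12.50        12.0441        24.0882
  3        12.50        11.8224        35.4673
  4        12.50        11.6048        46.4194
  5        12.50        11.3913        56.9563
  6        12.50        11.1816        67.0897
  7        12.50        10.9758        76.8307
  8        12.50        10.7738        86.1904
  9        12.50        10.5755        95.1796
  10   10,012.50     8,315.0777    83,150.7770
  Σ                  8,417.7170    83,651.2685
Price P = Σ PV = 8,417.7170.
Macaulay duration = Σ(t·PV) / P = 83,651.2685 / 8,417.7170 = 9.93752 half-year periods.
In years: 9.93752 / 2 = 4.96876 years.

4.969 years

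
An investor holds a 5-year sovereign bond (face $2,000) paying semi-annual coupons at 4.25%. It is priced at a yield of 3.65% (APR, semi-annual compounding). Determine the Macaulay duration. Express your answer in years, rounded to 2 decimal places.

Periodic yield y = 0.01825. Discount each cash flow and weight by its period:
  t   CF        PV=CF/(1+0.01825)^t    t·PV
  1        42.50        41.7383        41.7383
  2        42.50        40.9902        81.9804
  3        42.50        40.2555       120.7666
  4        42.50        39.5340       158.1362
  5        42.50        38.8255       194.1274
  6        42.50        38.1296       228.7777
  7        42.50        37.4462       262.1235
  8        42.50        36.7751       294.2006
  9        42.50        36.1160       325.0436
  10    2,042.50     1,704.5819    17,045.8192
  Σ                  2,054.3923    18,752.7136
Price P = Σ PV = 2,054.3923.
Macaulay duration = Σ(t·PV) / P = 18,752.7136 / 2,054.3923 = 9.12811 half-year periods.
In years: 9.12811 / 2 = 4.56405 years.

4.56 years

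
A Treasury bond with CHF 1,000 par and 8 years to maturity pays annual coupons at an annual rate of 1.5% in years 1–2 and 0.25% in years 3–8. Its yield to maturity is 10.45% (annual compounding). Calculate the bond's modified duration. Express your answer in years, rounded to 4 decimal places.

Periodic yield y = 0.1045. First find Macaulay duration:
  t   CF        PV=CF/(1+0.1045)^t    t·PV
  1        15.00        13.5808        13.5808
  2        15.00        12.2959        24.5918
  3         2.50         1.8554         5.5663
  4         2.50         1.6799         6.7195
  5         2.50         1.5209         7.6047
  6         2.50         1.3770         8.2622
  7         2.50         1.2468         8.7273
  8     1,002.50       452.6459     3,621.1674
  Σ                    486.2026     3,696.2200
P = 486.2026; Macaulay duration = 3,696.2200 / 486.2026 = 7.60222 years.
Modified duration = D_Mac / (1 + y) = 7.60222 / 1.1045 = 6.88295 years.

6.8830 years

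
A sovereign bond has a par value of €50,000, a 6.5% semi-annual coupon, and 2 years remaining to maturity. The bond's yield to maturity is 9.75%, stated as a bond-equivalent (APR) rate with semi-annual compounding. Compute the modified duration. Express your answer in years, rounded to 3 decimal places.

1.816 years

Periodic yield y = 0.04875. First find Macaulay duration:
  t   CF        PV=CF/(1+0.04875)^t    t·PV
  1     1,625.00     1,549.4636     1,549.4636
  2     1,625.00     1,477.4385     2,954.8770
  3     1,625.00     1,408.7614     4,226.2842
  4    51,625.00    42,674.8663   170,699.4653
  Σ                 47,110.5299   179,430.0902
P = 47,110.5299; Macaulay duration = 179,430.0902 / 47,110.5299 = 3.80870 half-year periods = 1.90435 years.
Modified duration = D_Mac / (1 + y) = 1.90435 / 1.04875 = 1.81583 years.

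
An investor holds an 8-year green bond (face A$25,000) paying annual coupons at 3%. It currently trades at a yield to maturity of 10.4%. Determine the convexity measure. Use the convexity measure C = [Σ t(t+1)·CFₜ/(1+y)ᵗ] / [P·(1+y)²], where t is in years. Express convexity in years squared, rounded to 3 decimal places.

With y = 0.104:
  t   CF        PV=CF/(1+0.104)^t    t·PV        t(t+1)·PV
  1       750.00       679.3478       679.3478       1,358.6957
  2       750.00       615.3513     1,230.7026       3,692.1078
  3       750.00       557.3834     1,672.1502       6,688.6010
  4       750.00       504.8763     2,019.5051      10,097.5257
  5       750.00       457.3155     2,286.5774      13,719.4642
  6       750.00       414.2350     2,485.4102      17,397.8713
  7       750.00       375.2129     2,626.4902      21,011.9218
  8    25,750.00    11,668.7584    93,350.0668     840,150.6015
  Σ                 15,272.4806   106,350.2504     914,116.7889
P = 15,272.4806.
Convexity = Σ t(t+1)·PV / [P·(1+y)²] = 914,116.7889 / (15,272.4806 × 1.218816) = 49.10819.

49.108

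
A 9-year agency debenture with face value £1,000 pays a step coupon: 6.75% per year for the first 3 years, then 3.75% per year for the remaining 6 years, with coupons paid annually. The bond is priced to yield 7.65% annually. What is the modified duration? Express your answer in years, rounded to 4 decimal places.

Periodic yield y = 0.0765. First find Macaulay duration:
  t   CF        PV=CF/(1+0.0765)^t    t·PV
  1        67.50        62.7032        62.7032
  2        67.50        58.2473       116.4946
  3        67.50        54.1080       162.3241
  4        37.50        27.9238       111.6954
  5        37.50        25.9395       129.6973
  6        37.50        24.0961       144.5767
  7        37.50        22.3838       156.6863
  8        37.50        20.7931       166.3447
  9     1,037.50       534.3943     4,809.5485
  Σ                    830.5891     5,860.0708
P = 830.5891; Macaulay duration = 5,860.0708 / 830.5891 = 7.05532 years.
Modified duration = D_Mac / (1 + y) = 7.05532 / 1.0765 = 6.55394 years.

6.5539 years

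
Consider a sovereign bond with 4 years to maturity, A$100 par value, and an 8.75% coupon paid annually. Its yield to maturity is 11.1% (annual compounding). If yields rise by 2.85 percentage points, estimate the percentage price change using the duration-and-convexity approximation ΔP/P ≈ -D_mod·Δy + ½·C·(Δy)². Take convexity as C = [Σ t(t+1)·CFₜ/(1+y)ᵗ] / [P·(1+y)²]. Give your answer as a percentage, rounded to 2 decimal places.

With y = 0.111:
  t   CF        PV=CF/(1+0.111)^t    t·PV        t(t+1)·PV
  1         8.75         7.8758         7.8758          15.7516
  2         8.75         7.0889        14.1778          42.5335
  3         8.75         6.3807        19.1420          76.5680
  4       108.75        71.3794       285.5177       1,427.5884
  Σ                     92.7248       326.7133       1,562.4415
P = 92.7248; D_Mac = 3.52347 yrs; D_mod = 3.17144 yrs; C = 13.65148.
Duration effect: -3.17144 × (+0.0285) = -0.090386
Convexity effect: 0.5 × 13.65148 × (0.0285)² = +0.0055442
ΔP/P ≈ -0.090386 + 0.0055442 = -0.084842 = -8.4842%.

-8.48%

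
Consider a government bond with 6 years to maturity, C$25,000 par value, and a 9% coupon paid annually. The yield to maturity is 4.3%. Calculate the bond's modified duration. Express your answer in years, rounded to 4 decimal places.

Periodic yield y = 0.043. First find Macaulay duration:
  t   CF        PV=CF/(1+0.043)^t    t·PV
  1     2,250.00     2,157.2387     2,157.2387
  2     2,250.00     2,068.3018     4,136.6035
  3     2,250.00     1,983.0314     5,949.0942
  4     2,250.00     1,901.2765     7,605.1061
  5     2,250.00     1,822.8922     9,114.4608
  6    27,250.00    21,167.0656   127,002.3937
  Σ                 31,099.8062   155,964.8970
P = 31,099.8062; Macaulay duration = 155,964.8970 / 31,099.8062 = 5.01498 years.
Modified duration = D_Mac / (1 + y) = 5.01498 / 1.043 = 4.80823 years.

4.8082 years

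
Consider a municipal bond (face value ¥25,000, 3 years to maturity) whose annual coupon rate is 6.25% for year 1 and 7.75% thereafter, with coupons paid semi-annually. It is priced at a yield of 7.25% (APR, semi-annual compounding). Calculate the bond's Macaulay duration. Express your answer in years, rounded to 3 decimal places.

Periodic yield y = 0.03625. Discount each cash flow and weight by its period:
  t   CF        PV=CF/(1+0.03625)^t    t·PV
  1       781.25       753.9204       753.9204
  2       781.25       727.5468     1,455.0936
  3       968.75       870.5988     2,611.7965
  4       968.75       840.1436     3,360.5745
  5       968.75       810.7538     4,053.7690
  6    25,968.75    20,973.1559   125,838.9351
  Σ                 24,976.1193   138,074.0892
Price P = Σ PV = 24,976.1193.
Macaulay duration = Σ(t·PV) / P = 138,074.0892 / 24,976.1193 = 5.52824 half-year periods.
In years: 5.52824 / 2 = 2.76412 years.

2.764 years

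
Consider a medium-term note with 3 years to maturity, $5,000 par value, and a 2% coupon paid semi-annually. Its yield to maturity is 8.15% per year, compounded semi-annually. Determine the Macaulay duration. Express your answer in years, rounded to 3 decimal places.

Periodic yield y = 0.04075. Discount each cash flow and weight by its period:
  t   CF        PV=CF/(1+0.04075)^t    t·PV
  1        50.00        48.0423        48.0423
  2        50.00        46.1612        92.3224
  3        50.00        44.3538       133.0614
  4        50.00        42.6171       170.4686
  5        50.00        40.9485       204.7425
  6     5,050.00     3,973.8627    23,843.1764
  Σ                  4,195.9856    24,491.8135
Price P = Σ PV = 4,195.9856.
Macaulay duration = Σ(t·PV) / P = 24,491.8135 / 4,195.9856 = 5.83696 half-year periods.
In years: 5.83696 / 2 = 2.91848 years.

2.918 years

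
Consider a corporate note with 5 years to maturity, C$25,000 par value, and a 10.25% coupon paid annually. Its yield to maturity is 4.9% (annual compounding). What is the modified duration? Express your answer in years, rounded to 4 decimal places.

Periodic yield y = 0.049. First find Macaulay duration:
  t   CF        PV=CF/(1+0.049)^t    t·PV
  1     2,562.50     2,442.8027     2,442.8027
  2     2,562.50     2,328.6965     4,657.3931
  3     2,562.50     2,219.9204     6,659.7613
  4     2,562.50     2,116.2254     8,464.9016
  5    27,562.50    21,699.0722   108,495.3612
  Σ                 30,806.7173   130,720.2199
P = 30,806.7173; Macaulay duration = 130,720.2199 / 30,806.7173 = 4.24324 years.
Modified duration = D_Mac / (1 + y) = 4.24324 / 1.049 = 4.04503 years.

4.0450 years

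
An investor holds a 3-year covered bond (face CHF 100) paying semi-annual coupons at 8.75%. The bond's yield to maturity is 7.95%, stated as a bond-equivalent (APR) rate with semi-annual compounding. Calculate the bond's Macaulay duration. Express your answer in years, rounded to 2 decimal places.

Periodic yield y = 0.03975. Discount each cash flow and weight by its period:
  t   CF        PV=CF/(1+0.03975)^t    t·PV
  1        4.375         4.2077         4.2077
  2        4.375         4.0469         8.0938
  3        4.375         3.8922        11.6765
  4        4.375         3.7434        14.9735
  5        4.375         3.6003        18.0013
  6      104.375        82.6082       495.6489
  Σ                    102.0986       552.6017
Price P = Σ PV = 102.0986.
Macaulay duration = Σ(t·PV) / P = 552.6017 / 102.0986 = 5.41243 half-year periods.
In years: 5.41243 / 2 = 2.70622 years.

2.71 years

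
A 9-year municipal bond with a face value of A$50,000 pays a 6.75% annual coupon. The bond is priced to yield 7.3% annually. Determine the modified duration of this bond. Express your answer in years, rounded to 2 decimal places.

6.51 years

Periodic yield y = 0.073. First find Macaulay duration:
  t   CF        PV=CF/(1+0.073)^t    t·PV
  1     3,375.00     3,145.3868     3,145.3868
  2     3,375.00     2,931.3949     5,862.7899
  3     3,375.00     2,731.9617     8,195.8852
  4     3,375.00     2,546.0967    10,184.3867
  5     3,375.00     2,372.8767    11,864.3834
  6     3,375.00     2,211.4414    13,268.6487
  7     3,375.00     2,060.9892    14,426.9246
  8     3,375.00     1,920.7728    15,366.1826
  9    53,375.00    28,310.0340   254,790.3056
  Σ                 48,230.9542   337,104.8934
P = 48,230.9542; Macaulay duration = 337,104.8934 / 48,230.9542 = 6.98939 years.
Modified duration = D_Mac / (1 + y) = 6.98939 / 1.073 = 6.51388 years.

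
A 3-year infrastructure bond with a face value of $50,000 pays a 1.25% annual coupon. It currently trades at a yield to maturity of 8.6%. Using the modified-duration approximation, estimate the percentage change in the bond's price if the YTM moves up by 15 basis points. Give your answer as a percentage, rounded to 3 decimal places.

Periodic yield y = 0.086. Modified duration first:
  t   CF        PV=CF/(1+0.086)^t    t·PV
  1       625.00       575.5064       575.5064
  2       625.00       529.9323     1,059.8645
  3    50,625.00    39,525.3351   118,576.0053
  Σ                 40,630.7738   120,211.3762
P = 40,630.7738; D_Mac = 2.95863 yrs; D_mod = 2.95863/(1+0.086) = 2.72434 yrs.
ΔP/P ≈ -D_mod · Δy = -2.72434 × (+0.0015) = -0.004087 = -0.4087%.

-0.409%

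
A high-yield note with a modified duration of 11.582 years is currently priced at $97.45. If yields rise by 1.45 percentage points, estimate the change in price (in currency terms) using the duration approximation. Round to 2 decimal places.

Duration approximation: ΔP/P ≈ -D_mod · Δy = -11.582 × (+0.0145) = -0.167939.
ΔP ≈ 97.45 × (-0.167939) = -16.36565555.

-$16.37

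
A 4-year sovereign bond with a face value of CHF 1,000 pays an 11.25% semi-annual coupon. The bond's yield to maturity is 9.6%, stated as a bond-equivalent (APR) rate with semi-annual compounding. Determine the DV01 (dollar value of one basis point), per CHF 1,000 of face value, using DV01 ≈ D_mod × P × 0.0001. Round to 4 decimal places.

CHF 0.3367

Periodic yield y = 0.048.
  t   CF        PV=CF/(1+0.048)^t    t·PV
  1        56.25        53.6737        53.6737
  2        56.25        51.2153       102.4307
  3        56.25        48.8696       146.6088
  4        56.25        46.6313       186.5251
  5        56.25        44.4955       222.4775
  6        56.25        42.4575       254.7452
  7        56.25        40.5129       283.5904
  8     1,056.25       725.8994     5,807.1955
  Σ                  1,053.7553     7,057.2469
P = 1,053.7553; D_Mac = 6.69724 half-year periods = 3.34862 yrs; D_mod = 3.19525 yrs.
DV01 ≈ 3.19525 × 1,053.7553 × 0.0001 = 0.336701.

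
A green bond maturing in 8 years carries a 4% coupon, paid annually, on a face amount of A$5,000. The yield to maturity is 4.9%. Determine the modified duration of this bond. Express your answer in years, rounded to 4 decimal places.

Periodic yield y = 0.049. First find Macaulay duration:
  t   CF        PV=CF/(1+0.049)^t    t·PV
  1       200.00       190.6578       190.6578
  2       200.00       181.7519       363.5038
  3       200.00       173.2621       519.7862
  4       200.00       165.1688       660.6752
  5       200.00       157.4536       787.2679
  6       200.00       150.0987       900.5925
  7       200.00       143.0875     1,001.6122
  8     5,200.00     3,546.4957    28,371.9656
  Σ                  4,707.9761    32,796.0614
P = 4,707.9761; Macaulay duration = 32,796.0614 / 4,707.9761 = 6.96606 years.
Modified duration = D_Mac / (1 + y) = 6.96606 / 1.049 = 6.64067 years.

6.6407 years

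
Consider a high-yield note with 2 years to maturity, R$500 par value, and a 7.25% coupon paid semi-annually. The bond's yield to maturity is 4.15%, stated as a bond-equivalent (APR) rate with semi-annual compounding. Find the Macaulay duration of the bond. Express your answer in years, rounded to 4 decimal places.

1.9007 years

Periodic yield y = 0.02075. Discount each cash flow and weight by its period:
  t   CF        PV=CF/(1+0.02075)^t    t·PV
  1       18.125        17.7566        17.7566
  2       18.125        17.3956        34.7912
  3       18.125        17.0420        51.1259
  4      518.125       477.2622     1,909.0486
  Σ                    529.4563     2,012.7223
Price P = Σ PV = 529.4563.
Macaulay duration = Σ(t·PV) / P = 2,012.7223 / 529.4563 = 3.80149 half-year periods.
In years: 3.80149 / 2 = 1.90074 years.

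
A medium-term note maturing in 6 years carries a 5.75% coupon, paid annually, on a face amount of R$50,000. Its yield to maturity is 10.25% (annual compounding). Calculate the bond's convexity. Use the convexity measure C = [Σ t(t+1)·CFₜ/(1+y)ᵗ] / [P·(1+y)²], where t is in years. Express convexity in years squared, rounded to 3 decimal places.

With y = 0.1025:
  t   CF        PV=CF/(1+0.1025)^t    t·PV        t(t+1)·PV
  1     2,875.00     2,607.7098     2,607.7098       5,215.4195
  2     2,875.00     2,365.2696     4,730.5392      14,191.6177
  3     2,875.00     2,145.3693     6,436.1078      25,744.4312
  4     2,875.00     1,945.9132     7,783.6527      38,918.2633
  5     2,875.00     1,765.0006     8,825.0030      52,950.0181
  6    52,875.00    29,442.7785   176,656.6709   1,236,596.6964
  Σ                 40,272.0409   207,039.6834   1,373,616.4462
P = 40,272.0409.
Convexity = Σ t(t+1)·PV / [P·(1+y)²] = 1,373,616.4462 / (40,272.0409 × 1.215506) = 28.06110.

28.061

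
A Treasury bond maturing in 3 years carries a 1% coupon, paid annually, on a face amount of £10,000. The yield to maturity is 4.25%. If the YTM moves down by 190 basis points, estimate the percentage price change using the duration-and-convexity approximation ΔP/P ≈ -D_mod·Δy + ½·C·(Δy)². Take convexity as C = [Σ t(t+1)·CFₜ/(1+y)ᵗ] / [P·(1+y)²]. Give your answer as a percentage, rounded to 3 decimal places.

With y = 0.0425:
  t   CF        PV=CF/(1+0.0425)^t    t·PV        t(t+1)·PV
  1       100.00        95.9233        95.9233         191.8465
  2       100.00        92.0127       184.0254         552.0763
  3    10,100.00     8,914.4219    26,743.2656     106,973.0624
  Σ                  9,102.3578    27,023.2143     107,716.9853
P = 9,102.3578; D_Mac = 2.96881 yrs; D_mod = 2.84778 yrs; C = 10.88875.
Duration effect: -2.84778 × (-0.019) = +0.054108
Convexity effect: 0.5 × 10.88875 × (-0.019)² = +0.0019654
ΔP/P ≈ +0.054108 + 0.0019654 = +0.056073 = +5.6073%.

+5.607%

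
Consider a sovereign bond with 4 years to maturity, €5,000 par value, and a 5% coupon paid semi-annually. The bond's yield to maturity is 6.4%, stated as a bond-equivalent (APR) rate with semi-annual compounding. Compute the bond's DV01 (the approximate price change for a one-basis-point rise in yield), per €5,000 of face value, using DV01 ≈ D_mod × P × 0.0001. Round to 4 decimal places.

€1.6890

Periodic yield y = 0.032.
  t   CF        PV=CF/(1+0.032)^t    t·PV
  1       125.00       121.1240       121.1240
  2       125.00       117.3682       234.7365
  3       125.00       113.7289       341.1868
  4       125.00       110.2024       440.8098
  5       125.00       106.7853       533.9266
  6       125.00       103.4741       620.8448
  7       125.00       100.2656       701.8595
  8     5,125.00     3,983.4218    31,867.3741
  Σ                  4,756.3705    34,861.8620
P = 4,756.3705; D_Mac = 7.32951 half-year periods = 3.66475 yrs; D_mod = 3.55112 yrs.
DV01 ≈ 3.55112 × 4,756.3705 × 0.0001 = 1.689044.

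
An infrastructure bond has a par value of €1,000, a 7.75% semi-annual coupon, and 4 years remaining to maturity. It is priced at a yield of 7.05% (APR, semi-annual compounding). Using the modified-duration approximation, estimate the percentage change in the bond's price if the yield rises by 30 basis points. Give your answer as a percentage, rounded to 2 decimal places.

-1.02%

Periodic yield y = 0.03525. Modified duration first:
  t   CF        PV=CF/(1+0.03525)^t    t·PV
  1        38.75        37.4306        37.4306
  2        38.75        36.1561        72.3121
  3        38.75        34.9250       104.7749
  4        38.75        33.7358       134.9431
  5        38.75        32.5871       162.9354
  6        38.75        31.4775       188.8650
  7        38.75        30.4057       212.8399
  8     1,038.75       787.3161     6,298.5287
  Σ                  1,024.0338     7,212.6298
P = 1,024.0338; D_Mac = 7.04335 half-year periods = 3.52168 yrs; D_mod = 3.52168/(1+0.03525) = 3.40176 yrs.
ΔP/P ≈ -D_mod · Δy = -3.40176 × (+0.003) = -0.010205 = -1.0205%.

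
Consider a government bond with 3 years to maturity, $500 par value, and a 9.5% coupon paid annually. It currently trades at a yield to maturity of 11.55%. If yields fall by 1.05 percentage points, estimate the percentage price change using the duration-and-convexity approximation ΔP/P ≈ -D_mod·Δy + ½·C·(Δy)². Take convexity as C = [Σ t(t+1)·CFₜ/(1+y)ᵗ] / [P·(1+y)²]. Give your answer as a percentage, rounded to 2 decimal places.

With y = 0.1155:
  t   CF        PV=CF/(1+0.1155)^t    t·PV        t(t+1)·PV
  1        47.50        42.5818        42.5818          85.1636
  2        47.50        38.1728        76.3457         229.0370
  3       547.50       394.4350     1,183.3049       4,733.2195
  Σ                    475.1896     1,302.2324       5,047.4201
P = 475.1896; D_Mac = 2.74045 yrs; D_mod = 2.45670 yrs; C = 8.53618.
Duration effect: -2.45670 × (-0.0105) = +0.025795
Convexity effect: 0.5 × 8.53618 × (-0.0105)² = +0.0004706
ΔP/P ≈ +0.025795 + 0.0004706 = +0.026266 = +2.6266%.

+2.63%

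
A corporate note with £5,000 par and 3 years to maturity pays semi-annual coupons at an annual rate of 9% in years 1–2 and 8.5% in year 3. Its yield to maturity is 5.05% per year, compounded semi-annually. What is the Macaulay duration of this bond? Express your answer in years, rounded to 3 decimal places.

2.713 years

Periodic yield y = 0.02525. Discount each cash flow and weight by its period:
  t   CF        PV=CF/(1+0.02525)^t    t·PV
  1       225.00       219.4587       219.4587
  2       225.00       214.0538       428.1076
  3       225.00       208.7821       626.3462
  4       225.00       203.6401       814.5606
  5       212.50       187.5902       937.9508
  6     5,212.50     4,488.1504    26,928.9023
  Σ                  5,521.6752    29,955.3261
Price P = Σ PV = 5,521.6752.
Macaulay duration = Σ(t·PV) / P = 29,955.3261 / 5,521.6752 = 5.42504 half-year periods.
In years: 5.42504 / 2 = 2.71252 years.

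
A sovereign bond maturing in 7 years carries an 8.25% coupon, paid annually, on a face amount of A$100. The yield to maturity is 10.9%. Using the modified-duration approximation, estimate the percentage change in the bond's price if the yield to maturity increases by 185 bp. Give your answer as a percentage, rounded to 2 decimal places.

-9.14%

Periodic yield y = 0.109. Modified duration first:
  t   CF        PV=CF/(1+0.109)^t    t·PV
  1         8.25         7.4391         7.4391
  2         8.25         6.7080        13.4159
  3         8.25         6.0487        18.1460
  4         8.25         5.4542        21.8166
  5         8.25         4.9181        24.5904
  6         8.25         4.4347        26.6082
  7       108.25        52.4695       367.2866
  Σ                     87.4722       479.3030
P = 87.4722; D_Mac = 5.47949 yrs; D_mod = 5.47949/(1+0.109) = 4.94093 yrs.
ΔP/P ≈ -D_mod · Δy = -4.94093 × (+0.0185) = -0.091407 = -9.1407%.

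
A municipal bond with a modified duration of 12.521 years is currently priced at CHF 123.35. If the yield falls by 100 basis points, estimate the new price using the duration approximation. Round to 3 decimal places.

CHF 138.795

Duration approximation: ΔP/P ≈ -D_mod · Δy = -12.521 × (-0.01) = +0.125210.
New price ≈ 123.35 × (1 + 0.125210) = 138.7946535.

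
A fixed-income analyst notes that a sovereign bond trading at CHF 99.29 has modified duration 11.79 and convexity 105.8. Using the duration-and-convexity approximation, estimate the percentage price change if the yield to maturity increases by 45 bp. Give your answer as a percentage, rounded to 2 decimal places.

-5.20%

Duration effect: -D_mod·Δy = -11.79 × (+0.0045) = -0.053055
Convexity effect: ½·C·(Δy)² = 0.5 × 105.8 × (0.0045)² = +0.001071225
ΔP/P ≈ -0.053055 + 0.001071225 = -0.051983775
= -5.1983775%.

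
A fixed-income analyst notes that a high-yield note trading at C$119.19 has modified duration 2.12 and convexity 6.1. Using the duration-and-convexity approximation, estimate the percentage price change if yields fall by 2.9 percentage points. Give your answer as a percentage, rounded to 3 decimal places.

Duration effect: -D_mod·Δy = -2.12 × (-0.029) = +0.061480
Convexity effect: ½·C·(Δy)² = 0.5 × 6.1 × (-0.029)² = +0.00256505
ΔP/P ≈ +0.061480 + 0.00256505 = +0.06404505
= +6.404505%.

+6.405%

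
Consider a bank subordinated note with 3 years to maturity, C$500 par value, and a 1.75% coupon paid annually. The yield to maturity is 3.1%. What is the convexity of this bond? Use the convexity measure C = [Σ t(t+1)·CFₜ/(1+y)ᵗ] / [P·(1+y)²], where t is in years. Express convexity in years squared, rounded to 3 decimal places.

11.027

With y = 0.031:
  t   CF        PV=CF/(1+0.031)^t    t·PV        t(t+1)·PV
  1         8.75         8.4869         8.4869          16.9738
  2         8.75         8.2317        16.4634          49.3903
  3       508.75       464.2249     1,392.6747       5,570.6987
  Σ                    480.9435     1,417.6250       5,637.0629
P = 480.9435.
Convexity = Σ t(t+1)·PV / [P·(1+y)²] = 5,637.0629 / (480.9435 × 1.062961) = 11.02660.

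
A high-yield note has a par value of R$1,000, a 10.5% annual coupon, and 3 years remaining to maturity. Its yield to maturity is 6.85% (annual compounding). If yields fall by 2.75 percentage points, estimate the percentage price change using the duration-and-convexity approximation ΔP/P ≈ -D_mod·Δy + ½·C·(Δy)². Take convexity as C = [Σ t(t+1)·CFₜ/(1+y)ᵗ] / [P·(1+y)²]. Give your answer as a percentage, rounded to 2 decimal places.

With y = 0.0685:
  t   CF        PV=CF/(1+0.0685)^t    t·PV        t(t+1)·PV
  1       105.00        98.2686        98.2686         196.5372
  2       105.00        91.9687       183.9375         551.8125
  3     1,105.00       905.8133     2,717.4399      10,869.7597
  Σ                  1,096.0507     2,999.6460      11,618.1094
P = 1,096.0507; D_Mac = 2.73678 yrs; D_mod = 2.56133 yrs; C = 9.28444.
Duration effect: -2.56133 × (-0.0275) = +0.070436
Convexity effect: 0.5 × 9.28444 × (-0.0275)² = +0.0035107
ΔP/P ≈ +0.070436 + 0.0035107 = +0.073947 = +7.3947%.

+7.39%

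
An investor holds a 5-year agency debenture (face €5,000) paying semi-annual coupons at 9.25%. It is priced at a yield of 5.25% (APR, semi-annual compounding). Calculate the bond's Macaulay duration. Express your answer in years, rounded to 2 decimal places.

Periodic yield y = 0.02625. Discount each cash flow and weight by its period:
  t   CF        PV=CF/(1+0.02625)^t    t·PV
  1       231.25       225.3350       225.3350
  2       231.25       219.5712       439.1424
  3       231.25       213.9549       641.8647
  4       231.25       208.4822       833.9290
  5       231.25       203.1496     1,015.7478
  6       231.25       197.9533     1,187.7197
  7       231.25       192.8899     1,350.2295
  8       231.25       187.9561     1,503.6486
  9       231.25       183.1484     1,648.3359
  10    5,231.25     4,037.1397    40,371.3966
  Σ                  5,869.5803    49,217.3493
Price P = Σ PV = 5,869.5803.
Macaulay duration = Σ(t·PV) / P = 49,217.3493 / 5,869.5803 = 8.38516 half-year periods.
In years: 8.38516 / 2 = 4.19258 years.

4.19 years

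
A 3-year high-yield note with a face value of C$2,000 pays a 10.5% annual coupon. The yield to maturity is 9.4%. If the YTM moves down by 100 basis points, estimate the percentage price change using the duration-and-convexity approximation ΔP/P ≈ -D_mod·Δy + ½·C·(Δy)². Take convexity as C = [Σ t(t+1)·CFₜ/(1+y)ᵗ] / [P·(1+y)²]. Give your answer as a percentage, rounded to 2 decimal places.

+2.54%

With y = 0.094:
  t   CF        PV=CF/(1+0.094)^t    t·PV        t(t+1)·PV
  1       210.00       191.9561       191.9561         383.9122
  2       210.00       175.4626       350.9253       1,052.7758
  3     2,210.00     1,687.8751     5,063.6253      20,254.5013
  Σ                  2,055.2939     5,606.5067      21,691.1893
P = 2,055.2939; D_Mac = 2.72784 yrs; D_mod = 2.49345 yrs; C = 8.81810.
Duration effect: -2.49345 × (-0.01) = +0.024935
Convexity effect: 0.5 × 8.81810 × (-0.01)² = +0.0004409
ΔP/P ≈ +0.024935 + 0.0004409 = +0.025375 = +2.5375%.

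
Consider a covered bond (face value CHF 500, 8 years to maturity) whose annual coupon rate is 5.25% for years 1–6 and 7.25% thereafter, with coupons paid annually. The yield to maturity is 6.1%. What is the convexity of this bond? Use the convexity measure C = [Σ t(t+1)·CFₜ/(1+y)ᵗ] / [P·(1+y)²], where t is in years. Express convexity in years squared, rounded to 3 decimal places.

With y = 0.061:
  t   CF        PV=CF/(1+0.061)^t    t·PV        t(t+1)·PV
  1        26.25        24.7408        24.7408          49.4816
  2        26.25        23.3184        46.6368         139.9103
  3        26.25        21.9777        65.9332         263.7330
  4        26.25        20.7142        82.8567         414.2836
  5        26.25        19.5233        97.6163         585.6979
  6        26.25        18.4008       110.4049         772.8341
  7        36.25        23.9497       167.6480       1,341.1840
  8       536.25       333.9214     2,671.3711      24,042.3398
  Σ                    486.5463     3,267.2078      27,609.4643
P = 486.5463.
Convexity = Σ t(t+1)·PV / [P·(1+y)²] = 27,609.4643 / (486.5463 × 1.125721) = 50.40841.

50.408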